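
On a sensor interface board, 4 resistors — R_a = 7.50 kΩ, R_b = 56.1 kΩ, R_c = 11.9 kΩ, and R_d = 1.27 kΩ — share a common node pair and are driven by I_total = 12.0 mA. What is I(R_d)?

Total conductance ΣG = 1/7.50 + 1/56.1 + 1/11.9 + 1/1.27 = 1.023 (units of 1/kΩ).
By the current-divider rule, I = I_total · G_k/ΣG = 12.0 × 0.7700 = 9.240 mA.

I ≈ 9.24 mA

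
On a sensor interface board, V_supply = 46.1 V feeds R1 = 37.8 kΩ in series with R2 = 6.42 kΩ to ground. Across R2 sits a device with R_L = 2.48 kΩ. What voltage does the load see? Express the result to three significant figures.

R2 ‖ R_L = (6.42 × 2.48)/(6.42 + 2.48) = 1.789 kΩ.
Now apply the divider: V_out = 46.1 × 0.04519 = 2.083 V.

V_out ≈ 2.08 V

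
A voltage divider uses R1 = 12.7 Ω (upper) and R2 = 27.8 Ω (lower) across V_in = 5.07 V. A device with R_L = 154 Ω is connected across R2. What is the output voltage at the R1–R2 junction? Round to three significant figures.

V_out ≈ 3.29 V

The load sits in parallel with R2, giving an effective lower resistance R2' = R2·R_L/(R2+R_L) = 23.55 Ω.
Voltage divider with the loaded lower leg: V_out = 5.07 × 23.55/(12.7 + 23.55) = 5.07 × 0.6496 = 3.294 V.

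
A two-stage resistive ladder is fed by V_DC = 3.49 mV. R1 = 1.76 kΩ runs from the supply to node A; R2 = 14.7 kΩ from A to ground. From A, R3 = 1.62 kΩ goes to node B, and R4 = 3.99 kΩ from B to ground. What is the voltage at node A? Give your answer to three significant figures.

Node A sees R2 in parallel with the series input of stage 2, R3 + R4 = 5.610 kΩ.
Effective lower resistance at A: R2 ‖ 5.610 = 4.060 kΩ.
V_A = 3.49 × 4.060/(1.76 + 4.060) = 2.435 mV.

V_A ≈ 2.43 mV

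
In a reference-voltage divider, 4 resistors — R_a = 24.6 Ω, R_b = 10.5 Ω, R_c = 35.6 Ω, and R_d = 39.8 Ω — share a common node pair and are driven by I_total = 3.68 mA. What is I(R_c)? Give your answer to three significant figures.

Conductances: ΣG = 1/24.6 + 1/10.5 + 1/35.6 + 1/39.8 = 0.1891 (1/Ω).
R_c takes the fraction G_k/ΣG = 0.02809/0.1891 = 0.1485, so I = 3.68 × 0.1485 = 0.5466 mA.

I ≈ 0.547 mA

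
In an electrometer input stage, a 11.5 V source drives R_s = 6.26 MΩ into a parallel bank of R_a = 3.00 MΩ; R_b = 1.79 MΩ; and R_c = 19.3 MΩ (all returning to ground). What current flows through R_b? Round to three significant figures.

I ≈ 0.930 µA

Equivalent of the parallel group: R_p = 1.060 MΩ.
Node voltage V_A = V_DC · R_p/(R_s + R_p) = 11.5 × 0.1448 = 1.665 V.
I(R_b) = V_A / R_b = 1.665/1.79 = 0.9300 µA.
(Check via current divider: I_total = 1.571 µA; share G_k/ΣG = 0.5919 → same result.)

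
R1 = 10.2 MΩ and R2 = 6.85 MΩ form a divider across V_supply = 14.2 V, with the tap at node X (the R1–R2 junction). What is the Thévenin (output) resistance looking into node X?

With V_supply suppressed (replaced by a short), R_th = R1 ‖ R2 = (10.20 × 6.85)/(10.20 + 6.85) = 4.098 MΩ.

R_th ≈ 4.10 MΩ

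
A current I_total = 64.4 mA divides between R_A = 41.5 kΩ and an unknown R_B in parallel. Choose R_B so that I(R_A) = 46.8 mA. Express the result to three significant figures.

R_B ≈ 110 kΩ

In a two-way split, I_A/I_total = R_B/(R_A + R_B).
46.8/64.4 = R_B/(R_A + R_B) → R_B = R_A · (0.7267)/(1 − 0.7267) = 41.5 × 2.659 = 110.4 kΩ.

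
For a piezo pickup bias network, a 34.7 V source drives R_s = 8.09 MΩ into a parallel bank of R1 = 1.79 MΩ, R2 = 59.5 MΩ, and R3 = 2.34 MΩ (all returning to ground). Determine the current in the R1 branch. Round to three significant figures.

I ≈ 2.13 µA

Combine the parallel branches: R_p = (1/1.79 + 1/59.5 + 1/2.34)⁻¹ = 0.9972 MΩ.
V_A by voltage divider: V_A = 34.7 × 0.9972/(8.09 + 0.9972) = 3.808 V.
I(R1) = V_A / R1 = 3.808/1.79 = 2.127 µA.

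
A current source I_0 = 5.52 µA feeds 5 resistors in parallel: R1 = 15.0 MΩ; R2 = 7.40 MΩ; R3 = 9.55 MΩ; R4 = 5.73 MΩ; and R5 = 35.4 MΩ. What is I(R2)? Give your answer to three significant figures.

I ≈ 1.46 µA

Conductances: ΣG = 1/15.0 + 1/7.40 + 1/9.55 + 1/5.73 + 1/35.4 = 0.5093 (1/MΩ).
R2 takes the fraction G_k/ΣG = 0.1351/0.5093 = 0.2653, so I = 5.52 × 0.2653 = 1.465 µA.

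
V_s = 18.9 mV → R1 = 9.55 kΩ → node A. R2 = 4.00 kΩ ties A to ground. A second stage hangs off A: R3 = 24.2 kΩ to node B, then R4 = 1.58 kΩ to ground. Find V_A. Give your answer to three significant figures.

V_A ≈ 5.03 mV

Node A sees R2 in parallel with the series input of stage 2, R3 + R4 = 25.78 kΩ.
Effective lower resistance at A: R2 ‖ 25.78 = 3.463 kΩ.
First divider: V_A = V_s · 3.463/(9.55 + 3.463) = 5.029 mV.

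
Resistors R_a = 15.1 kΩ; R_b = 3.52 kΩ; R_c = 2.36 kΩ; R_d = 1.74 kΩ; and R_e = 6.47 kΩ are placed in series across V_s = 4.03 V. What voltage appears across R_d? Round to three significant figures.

Series total: ΣR = 15.1 + 3.52 + 2.36 + 1.74 + 6.47 = 29.19 kΩ.
V = V_s · R/ΣR = 4.03 × 0.05961 = 0.2402 V.

V ≈ 0.240 V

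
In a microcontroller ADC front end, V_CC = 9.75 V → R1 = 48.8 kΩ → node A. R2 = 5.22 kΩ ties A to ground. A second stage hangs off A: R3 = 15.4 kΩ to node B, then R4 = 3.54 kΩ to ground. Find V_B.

Looking into the second stage from A: R3 + R4 = 18.94 kΩ appears in parallel with R2.
Effective lower resistance at A: R2 ‖ 18.94 = 4.092 kΩ.
V_A = 9.75 × 4.092/(48.8 + 4.092) = 0.7543 V.
V_B = V_A × 0.1869 = 0.1410 V.

V_B ≈ 0.141 V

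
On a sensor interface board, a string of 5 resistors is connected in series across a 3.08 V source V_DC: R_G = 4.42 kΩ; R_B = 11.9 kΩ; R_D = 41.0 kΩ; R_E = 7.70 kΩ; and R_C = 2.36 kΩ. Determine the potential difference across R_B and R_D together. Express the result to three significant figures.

Series total: ΣR = 4.42 + 11.9 + 41.0 + 7.70 + 2.36 = 67.38 kΩ.
R_{R_B..R_D} = 11.9 + 41.0 = 52.90 kΩ.
Voltage divider: V = V_DC · (52.90 / 67.38) = 3.08 × 0.7851 = 2.418 V.

V ≈ 2.42 V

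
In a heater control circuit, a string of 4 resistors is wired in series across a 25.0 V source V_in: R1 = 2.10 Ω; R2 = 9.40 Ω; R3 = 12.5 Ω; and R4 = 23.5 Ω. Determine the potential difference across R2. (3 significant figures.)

V ≈ 4.95 V

Series total: ΣR = 2.10 + 9.40 + 12.5 + 23.5 = 47.50 Ω.
By the voltage-divider rule, V = 25.0 × 9.400/47.50 = 4.947 V.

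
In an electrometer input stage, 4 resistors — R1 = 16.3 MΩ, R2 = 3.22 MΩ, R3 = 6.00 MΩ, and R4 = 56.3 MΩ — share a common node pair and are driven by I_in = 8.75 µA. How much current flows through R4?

I ≈ 0.279 µA

Total conductance ΣG = 1/16.3 + 1/3.22 + 1/6.00 + 1/56.3 = 0.5563 (units of 1/MΩ).
By the current-divider rule, I = I_in · G_k/ΣG = 8.75 × 0.03193 = 0.2794 µA.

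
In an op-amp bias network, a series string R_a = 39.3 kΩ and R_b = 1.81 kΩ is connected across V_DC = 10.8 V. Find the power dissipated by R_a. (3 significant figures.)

P ≈ 2.71 mW

The common current is I = 10.8/41.11 = 0.2627 mA.
P = I²R = 0.06902 × 39.3 = 2.712 mW.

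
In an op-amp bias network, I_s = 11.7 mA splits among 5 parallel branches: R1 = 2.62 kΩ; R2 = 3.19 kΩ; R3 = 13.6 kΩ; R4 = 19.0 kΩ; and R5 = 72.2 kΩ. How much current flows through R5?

I ≈ 0.194 mA

ΣG = 1/2.62 + 1/3.19 + 1/13.6 + 1/19.0 + 1/72.2 = 0.8352.
R5 takes the fraction G_k/ΣG = 0.01385/0.8352 = 0.01658, so I = 11.7 × 0.01658 = 0.1940 mA.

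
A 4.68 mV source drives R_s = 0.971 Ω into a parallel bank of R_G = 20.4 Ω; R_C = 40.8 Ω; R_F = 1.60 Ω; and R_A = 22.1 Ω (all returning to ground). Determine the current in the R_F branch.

Equivalent of the parallel group: R_p = 1.344 Ω.
V_A by voltage divider: V_A = 4.68 × 1.344/(0.971 + 1.344) = 2.717 mV.
Branch current I = V_A/R_F = 2.717/1.60 = 1.698 mA.

I ≈ 1.70 mA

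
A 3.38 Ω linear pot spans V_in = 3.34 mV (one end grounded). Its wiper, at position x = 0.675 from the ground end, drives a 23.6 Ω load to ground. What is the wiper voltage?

V_out ≈ 2.19 mV

Split the track: R_lower = x·R_p = 2.281 Ω, R_upper = (1−x)·R_p = 1.098 Ω.
Lower segment in parallel with the load: 2.281 ‖ 23.6 = 2.080 Ω.
V_out = 3.34 × 2.080/(1.098 + 2.080) = 2.186 mV.
(Unloaded: V_out = x·V_in = 2.25 mV.)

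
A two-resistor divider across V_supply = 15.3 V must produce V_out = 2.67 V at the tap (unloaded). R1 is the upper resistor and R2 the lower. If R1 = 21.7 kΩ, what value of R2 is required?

R2 ≈ 4.59 kΩ

The divider ratio is R2/(R1+R2) = 2.67/15.3 = 0.1745.
So R2 = R1 · V_out/(V_supply − V_out) = 21.7 × 2.67/(15.3 − 2.67) = 21.7 × 0.2114 = 4.587 kΩ.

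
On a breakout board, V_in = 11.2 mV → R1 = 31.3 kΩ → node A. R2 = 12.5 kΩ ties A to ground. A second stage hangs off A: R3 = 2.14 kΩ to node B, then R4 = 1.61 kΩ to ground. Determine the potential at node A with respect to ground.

Node A sees R2 in parallel with the series input of stage 2, R3 + R4 = 3.750 kΩ.
Effective lower resistance at A: R2 ‖ 3.750 = 2.885 kΩ.
So V_A = 11.2 × 0.08438 = 0.9451 mV.

V_A ≈ 0.945 mV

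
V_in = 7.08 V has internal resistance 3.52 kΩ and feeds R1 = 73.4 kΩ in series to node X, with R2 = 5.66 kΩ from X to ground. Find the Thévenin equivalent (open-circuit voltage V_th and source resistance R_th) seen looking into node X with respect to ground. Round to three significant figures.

R1' = 3.52 + 73.4 = 76.92 kΩ (source resistance + R1).
Open-circuit (no load on X): V_th = V_in · R2/(R1' + R2) = 7.08 × 5.66/(76.92 + 5.66) = 0.4853 V.
Looking into X with the source shorted: R_th = R1'·R2/(R1'+R2) = 76.92 × 5.66/82.58 = 5.272 kΩ.

V_th ≈ 0.485 V, R_th ≈ 5.27 kΩ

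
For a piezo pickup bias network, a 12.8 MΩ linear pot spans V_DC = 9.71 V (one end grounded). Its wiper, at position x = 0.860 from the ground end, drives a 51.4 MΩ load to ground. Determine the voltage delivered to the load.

V_out ≈ 8.11 V

Lower segment x·R_p = 11.01 MΩ; upper segment (1−x)·R_p = 1.792 MΩ.
(x·R_p) ‖ R_L = 9.066 MΩ.
Loaded-divider output: V_out = 9.71 × 0.8350 = 8.108 V.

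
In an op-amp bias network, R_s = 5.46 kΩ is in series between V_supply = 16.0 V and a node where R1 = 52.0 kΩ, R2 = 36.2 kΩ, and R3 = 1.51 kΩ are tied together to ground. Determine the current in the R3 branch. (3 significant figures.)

I ≈ 2.18 mA

Combine the parallel branches: R_p = (1/52.0 + 1/36.2 + 1/1.51)⁻¹ = 1.410 kΩ.
Node voltage V_A = V_supply · R_p/(R_s + R_p) = 16.0 × 0.2053 = 3.284 V.
Branch current I = V_A/R3 = 3.284/1.51 = 2.175 mA.
(Check via current divider: I_total = 2.329 mA; share G_k/ΣG = 0.9339 → same result.)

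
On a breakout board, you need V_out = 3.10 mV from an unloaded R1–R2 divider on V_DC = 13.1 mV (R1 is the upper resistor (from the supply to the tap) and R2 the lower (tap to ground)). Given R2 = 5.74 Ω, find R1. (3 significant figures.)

R1 ≈ 18.5 Ω

V_out/V_DC = R2/(R1+R2) = 0.2366.
R1 = R2·(1/k − 1) = 5.74 × 3.226 = 18.52 Ω.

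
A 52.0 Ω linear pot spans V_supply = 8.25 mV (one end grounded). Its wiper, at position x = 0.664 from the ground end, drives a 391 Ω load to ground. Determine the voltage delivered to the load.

Split the track: R_lower = x·R_p = 34.53 Ω, R_upper = (1−x)·R_p = 17.47 Ω.
Lower segment in parallel with the load: 34.53 ‖ 391 = 31.73 Ω.
Then V_out = V_supply · 31.73/(17.47 + 31.73) = 5.320 mV.
(Unloaded: V_out = x·V_supply = 5.48 mV.)

V_out ≈ 5.32 mV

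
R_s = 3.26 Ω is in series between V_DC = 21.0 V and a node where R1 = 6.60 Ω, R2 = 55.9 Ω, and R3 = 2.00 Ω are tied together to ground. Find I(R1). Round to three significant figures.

I ≈ 1.00 A

Combine the parallel branches: R_p = (1/6.60 + 1/55.9 + 1/2.00)⁻¹ = 1.494 Ω.
Node voltage V_A = V_DC · R_p/(R_s + R_p) = 21.0 × 0.3142 = 6.599 V.
I(R1) = V_A / R1 = 6.599/6.60 = 0.9999 A.
(Check via current divider: I_total = 4.417 A; share G_k/ΣG = 0.2263 → same result.)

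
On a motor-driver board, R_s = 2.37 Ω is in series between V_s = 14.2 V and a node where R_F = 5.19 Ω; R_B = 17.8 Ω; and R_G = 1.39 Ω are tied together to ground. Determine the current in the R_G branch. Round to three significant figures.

Equivalent of the parallel group: R_p = 1.033 Ω.
V_A = 14.2 × 1.033/3.403 = 4.310 V.
I(R_G) = V_A / R_G = 4.310/1.39 = 3.101 A.

I ≈ 3.10 A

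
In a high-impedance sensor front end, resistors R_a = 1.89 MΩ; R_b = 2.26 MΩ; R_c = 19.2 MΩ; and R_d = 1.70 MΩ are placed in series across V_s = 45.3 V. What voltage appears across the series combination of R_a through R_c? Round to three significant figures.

Total series resistance ΣR = 1.89 + 2.26 + 19.2 + 1.70 = 25.05 MΩ.
R_{R_a..R_c} = 1.89 + 2.26 + 19.2 = 23.35 MΩ.
By the voltage-divider rule, V = 45.3 × 23.35/25.05 = 42.23 V.

V ≈ 42.2 V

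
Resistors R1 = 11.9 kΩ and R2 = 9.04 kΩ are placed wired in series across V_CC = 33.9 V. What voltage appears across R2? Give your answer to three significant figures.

Total series resistance ΣR = 11.9 + 9.04 = 20.94 kΩ.
V = V_CC · R/ΣR = 33.9 × 0.4317 = 14.63 V.

V ≈ 14.6 V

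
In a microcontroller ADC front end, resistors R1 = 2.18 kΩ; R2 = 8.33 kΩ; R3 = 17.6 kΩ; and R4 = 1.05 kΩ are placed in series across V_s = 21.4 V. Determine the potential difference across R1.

V ≈ 1.60 V

ΣR = 2.18 + 8.33 + 17.6 + 1.05 = 29.16 kΩ.
V = V_s · R/ΣR = 21.4 × 0.07476 = 1.600 V.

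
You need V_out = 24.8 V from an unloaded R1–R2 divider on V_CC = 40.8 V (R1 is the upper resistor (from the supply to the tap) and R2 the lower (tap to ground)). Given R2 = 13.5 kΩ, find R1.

R1 ≈ 8.71 kΩ

Required fraction k = V_out/V_CC = 0.6078.
R1 = R2·(1/k − 1) = 13.5 × 0.6452 = 8.710 kΩ.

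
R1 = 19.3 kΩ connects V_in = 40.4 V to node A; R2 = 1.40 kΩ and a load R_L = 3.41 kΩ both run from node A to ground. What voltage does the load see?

R2 ‖ R_L = (1.40 × 3.41)/(1.40 + 3.41) = 0.9925 kΩ.
Voltage divider with the loaded lower leg: V_out = 40.4 × 0.9925/(19.3 + 0.9925) = 40.4 × 0.04891 = 1.976 V.

V_out ≈ 1.98 V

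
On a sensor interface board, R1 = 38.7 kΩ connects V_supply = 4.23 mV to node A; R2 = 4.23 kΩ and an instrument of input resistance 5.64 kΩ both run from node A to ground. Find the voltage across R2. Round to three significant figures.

V_out ≈ 0.249 mV

R2 ‖ R_L = (4.23 × 5.64)/(4.23 + 5.64) = 2.417 kΩ.
Now apply the divider: V_out = 4.23 × 0.05879 = 0.2487 mV.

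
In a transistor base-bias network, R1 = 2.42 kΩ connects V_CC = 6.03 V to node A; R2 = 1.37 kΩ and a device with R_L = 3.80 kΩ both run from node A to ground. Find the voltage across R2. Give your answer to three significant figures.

R2 ‖ R_L = (1.37 × 3.80)/(1.37 + 3.80) = 1.007 kΩ.
Now apply the divider: V_out = 6.03 × 0.2938 = 1.772 V.
(Unloaded it would be 2.18 V; the load pulls it down.)

V_out ≈ 1.77 V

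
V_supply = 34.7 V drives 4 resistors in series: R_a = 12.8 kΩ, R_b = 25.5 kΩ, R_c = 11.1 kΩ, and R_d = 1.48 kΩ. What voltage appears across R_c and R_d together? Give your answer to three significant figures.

ΣR = 12.8 + 25.5 + 11.1 + 1.48 = 50.88 kΩ.
R_{R_c..R_d} = 11.1 + 1.48 = 12.58 kΩ.
Voltage divider: V = V_supply · (12.58 / 50.88) = 34.7 × 0.2472 = 8.580 V.

V ≈ 8.58 V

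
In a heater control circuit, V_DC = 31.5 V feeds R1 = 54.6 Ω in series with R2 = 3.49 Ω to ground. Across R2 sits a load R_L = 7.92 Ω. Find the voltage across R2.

First combine the lower leg with the load: R2 ‖ R_L = 2.423 Ω.
Voltage divider with the loaded lower leg: V_out = 31.5 × 2.423/(54.6 + 2.423) = 31.5 × 0.04248 = 1.338 V.
(Unloaded it would be 1.89 V; the load pulls it down.)

V_out ≈ 1.34 V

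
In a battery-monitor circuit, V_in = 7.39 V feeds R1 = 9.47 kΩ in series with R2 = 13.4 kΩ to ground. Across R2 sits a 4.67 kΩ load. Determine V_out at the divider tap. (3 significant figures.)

V_out ≈ 1.98 V

The load sits in parallel with R2, giving an effective lower resistance R2' = R2·R_L/(R2+R_L) = 3.463 kΩ.
Now apply the divider: V_out = 7.39 × 0.2678 = 1.979 V.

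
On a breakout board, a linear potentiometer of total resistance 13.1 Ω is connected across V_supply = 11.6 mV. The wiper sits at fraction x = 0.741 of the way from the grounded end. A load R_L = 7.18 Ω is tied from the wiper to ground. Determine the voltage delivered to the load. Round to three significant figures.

V_out ≈ 6.37 mV

Split the track: R_lower = x·R_p = 9.707 Ω, R_upper = (1−x)·R_p = 3.393 Ω.
(x·R_p) ‖ R_L = 4.127 Ω.
Loaded-divider output: V_out = 11.6 × 0.5488 = 6.366 mV.
(Unloaded: V_out = x·V_supply = 8.60 mV.)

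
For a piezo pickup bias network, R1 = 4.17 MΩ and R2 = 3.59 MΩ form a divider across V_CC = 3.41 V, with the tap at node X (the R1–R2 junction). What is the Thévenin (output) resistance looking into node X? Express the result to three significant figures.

R_th ≈ 1.93 MΩ

Zeroing V_CC shorts the top of R1 to ground, so R_th = R1 ‖ R2 = 1.929 MΩ.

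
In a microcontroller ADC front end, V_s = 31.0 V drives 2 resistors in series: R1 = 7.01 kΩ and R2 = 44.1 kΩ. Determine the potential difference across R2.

ΣR = 7.01 + 44.1 = 51.11 kΩ.
Voltage divider: V = V_s · (44.10 / 51.11) = 31.0 × 0.8628 = 26.75 V.

V ≈ 26.7 V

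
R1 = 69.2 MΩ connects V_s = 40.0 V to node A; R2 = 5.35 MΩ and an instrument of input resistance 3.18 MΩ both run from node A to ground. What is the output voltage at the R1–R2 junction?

First combine the lower leg with the load: R2 ‖ R_L = 1.994 MΩ.
Voltage divider with the loaded lower leg: V_out = 40.0 × 1.994/(69.2 + 1.994) = 40.0 × 0.02801 = 1.121 V.
(Unloaded it would be 2.87 V; the load pulls it down.)

V_out ≈ 1.12 V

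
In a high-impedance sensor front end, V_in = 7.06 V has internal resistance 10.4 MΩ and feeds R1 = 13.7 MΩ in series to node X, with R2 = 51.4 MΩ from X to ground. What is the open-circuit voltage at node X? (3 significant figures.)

R1' = 10.4 + 13.7 = 24.10 MΩ (source resistance + R1).
Open-circuit (no load on X): V_th = V_in · R2/(R1' + R2) = 7.06 × 51.4/(24.10 + 51.4) = 4.806 V.

V_th ≈ 4.81 V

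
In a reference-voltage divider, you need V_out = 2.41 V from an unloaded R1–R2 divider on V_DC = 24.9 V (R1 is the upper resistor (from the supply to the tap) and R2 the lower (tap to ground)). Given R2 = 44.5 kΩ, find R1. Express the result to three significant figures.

R1 ≈ 415 kΩ

Required fraction k = V_out/V_DC = 0.09679.
R1 = R2·(1/k − 1) = 44.5 × 9.332 = 415.3 kΩ.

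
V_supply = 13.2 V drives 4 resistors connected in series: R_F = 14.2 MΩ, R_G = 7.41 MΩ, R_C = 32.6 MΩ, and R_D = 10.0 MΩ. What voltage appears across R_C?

V ≈ 6.70 V

ΣR = 14.2 + 7.41 + 32.6 + 10.0 = 64.21 MΩ.
Voltage divider: V = V_supply · (32.60 / 64.21) = 13.2 × 0.5077 = 6.702 V.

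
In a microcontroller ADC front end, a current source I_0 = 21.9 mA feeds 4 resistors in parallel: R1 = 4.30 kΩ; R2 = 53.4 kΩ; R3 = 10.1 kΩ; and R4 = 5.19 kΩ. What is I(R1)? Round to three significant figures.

I ≈ 9.38 mA

ΣG = 1/4.30 + 1/53.4 + 1/10.1 + 1/5.19 = 0.5430.
R1 takes the fraction G_k/ΣG = 0.2326/0.5430 = 0.4283, so I = 21.9 × 0.4283 = 9.380 mA.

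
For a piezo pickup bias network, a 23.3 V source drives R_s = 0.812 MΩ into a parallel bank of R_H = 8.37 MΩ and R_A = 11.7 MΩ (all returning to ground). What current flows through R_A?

Combine the parallel branches: R_p = (1/8.37 + 1/11.7)⁻¹ = 4.879 MΩ.
Node voltage V_A = V_CC · R_p/(R_s + R_p) = 23.3 × 0.8573 = 19.98 V.
I(R_A) = V_A / R_A = 19.98/11.7 = 1.707 µA.

I ≈ 1.71 µA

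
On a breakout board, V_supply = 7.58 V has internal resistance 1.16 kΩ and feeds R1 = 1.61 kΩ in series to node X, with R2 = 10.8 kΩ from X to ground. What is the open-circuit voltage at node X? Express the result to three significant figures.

V_th ≈ 6.03 V

R1' = 1.16 + 1.61 = 2.770 kΩ (source resistance + R1).
V_th is the unloaded tap voltage: V_supply · R2/(R1'+R2) = 7.58 × 0.7959 = 6.033 V.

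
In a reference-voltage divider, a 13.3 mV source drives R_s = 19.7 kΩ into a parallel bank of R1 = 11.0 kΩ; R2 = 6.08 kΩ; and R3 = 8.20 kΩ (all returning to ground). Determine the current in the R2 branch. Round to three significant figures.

Equivalent of the parallel group: R_p = 2.650 kΩ.
Node voltage V_A = V_CC · R_p/(R_s + R_p) = 13.3 × 0.1186 = 1.577 mV.
Branch current I = V_A/R2 = 1.577/6.08 = 0.2594 µA.
(Equivalently: I_total = 0.5951 µA, then current-divider fraction G_k/ΣG = 0.4359.)

I ≈ 0.259 µA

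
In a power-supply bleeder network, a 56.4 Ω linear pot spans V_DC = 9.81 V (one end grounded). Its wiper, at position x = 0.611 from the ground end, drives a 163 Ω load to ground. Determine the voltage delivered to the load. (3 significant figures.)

V_out ≈ 5.54 V

Split the track: R_lower = x·R_p = 34.46 Ω, R_upper = (1−x)·R_p = 21.94 Ω.
(x·R_p) ‖ R_L = 28.45 Ω.
Then V_out = V_DC · 28.45/(21.94 + 28.45) = 5.538 V.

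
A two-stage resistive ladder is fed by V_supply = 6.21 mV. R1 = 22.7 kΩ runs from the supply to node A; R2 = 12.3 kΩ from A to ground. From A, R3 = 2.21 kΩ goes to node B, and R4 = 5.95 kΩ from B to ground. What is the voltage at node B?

V_B ≈ 0.805 mV

The second stage (R3 + R4 = 8.160 kΩ) loads node A in parallel with R2.
R2 ‖ (R3+R4) = 4.906 kΩ.
V_A = 6.21 × 4.906/(22.7 + 4.906) = 1.104 mV.
Stage 2 is unloaded, so V_B = V_A · R4/(R3+R4) = 1.104 × 5.95/8.160 = 0.8047 mV.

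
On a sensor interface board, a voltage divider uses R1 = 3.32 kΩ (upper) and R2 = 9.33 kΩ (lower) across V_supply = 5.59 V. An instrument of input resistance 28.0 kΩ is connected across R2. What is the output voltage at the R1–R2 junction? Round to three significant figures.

V_out ≈ 3.79 V

First combine the lower leg with the load: R2 ‖ R_L = 6.998 kΩ.
Voltage divider with the loaded lower leg: V_out = 5.59 × 6.998/(3.32 + 6.998) = 5.59 × 0.6782 = 3.791 V.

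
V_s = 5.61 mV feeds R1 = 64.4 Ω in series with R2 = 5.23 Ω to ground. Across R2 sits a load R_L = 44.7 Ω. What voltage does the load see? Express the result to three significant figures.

First combine the lower leg with the load: R2 ‖ R_L = 4.682 Ω.
Now apply the divider: V_out = 5.61 × 0.06778 = 0.3802 mV.

V_out ≈ 0.380 mV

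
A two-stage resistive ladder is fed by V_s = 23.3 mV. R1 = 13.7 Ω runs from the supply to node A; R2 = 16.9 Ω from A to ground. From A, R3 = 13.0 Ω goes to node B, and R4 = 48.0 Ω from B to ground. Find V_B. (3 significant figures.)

Node A sees R2 in parallel with the series input of stage 2, R3 + R4 = 61.00 Ω.
Effective lower resistance at A: R2 ‖ 61.00 = 13.23 Ω.
First divider: V_A = V_s · 13.23/(13.7 + 13.23) = 11.45 mV.
Then the unloaded second divider: V_B = V_A × R4/(R3+R4) = 11.45 × 0.7869 = 9.008 mV.

V_B ≈ 9.01 mV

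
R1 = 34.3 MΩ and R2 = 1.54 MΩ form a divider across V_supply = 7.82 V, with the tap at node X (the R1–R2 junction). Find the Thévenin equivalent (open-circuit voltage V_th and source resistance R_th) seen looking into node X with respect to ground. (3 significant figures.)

V_th ≈ 0.336 V, R_th ≈ 1.47 MΩ

With X open, the divider is unloaded: V_th = 7.82 × 1.54/35.84 = 0.3360 V.
Zeroing V_supply shorts the top of R1 to ground, so R_th = R1 ‖ R2 = 1.474 MΩ.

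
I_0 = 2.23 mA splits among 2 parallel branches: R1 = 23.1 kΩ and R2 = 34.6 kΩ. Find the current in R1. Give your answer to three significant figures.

I ≈ 1.34 mA

For two parallel branches, I_k = I_0 · (other R)/(sum of R).
So I = 2.23 × 34.6/57.70 = 1.337 mA.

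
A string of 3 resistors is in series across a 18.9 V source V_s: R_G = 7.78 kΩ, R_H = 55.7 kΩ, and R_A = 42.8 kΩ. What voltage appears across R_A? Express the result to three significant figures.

V ≈ 7.61 V

Total series resistance ΣR = 7.78 + 55.7 + 42.8 = 106.3 kΩ.
V = V_s · R/ΣR = 18.9 × 0.4027 = 7.611 V.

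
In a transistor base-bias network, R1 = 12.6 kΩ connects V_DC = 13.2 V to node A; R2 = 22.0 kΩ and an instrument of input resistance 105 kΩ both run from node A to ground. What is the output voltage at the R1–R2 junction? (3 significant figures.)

The load sits in parallel with R2, giving an effective lower resistance R2' = R2·R_L/(R2+R_L) = 18.19 kΩ.
Voltage divider with the loaded lower leg: V_out = 13.2 × 18.19/(12.6 + 18.19) = 13.2 × 0.5908 = 7.798 V.

V_out ≈ 7.80 V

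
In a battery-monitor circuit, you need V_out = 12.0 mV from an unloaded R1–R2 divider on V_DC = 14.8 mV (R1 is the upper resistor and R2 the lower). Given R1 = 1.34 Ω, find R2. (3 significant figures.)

Required fraction k = V_out/V_DC = 0.8108.
Rearranging, R2 = R1·k/(1−k) = 1.34 × 4.286 = 5.743 Ω.

R2 ≈ 5.74 Ω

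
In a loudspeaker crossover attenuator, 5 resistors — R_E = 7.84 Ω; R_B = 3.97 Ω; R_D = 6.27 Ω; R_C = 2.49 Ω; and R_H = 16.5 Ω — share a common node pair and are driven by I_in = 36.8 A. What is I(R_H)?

I ≈ 2.23 A

Total conductance ΣG = 1/7.84 + 1/3.97 + 1/6.27 + 1/2.49 + 1/16.5 = 1.001 (units of 1/Ω).
By the current-divider rule, I = I_in · G_k/ΣG = 36.8 × 0.06054 = 2.228 A.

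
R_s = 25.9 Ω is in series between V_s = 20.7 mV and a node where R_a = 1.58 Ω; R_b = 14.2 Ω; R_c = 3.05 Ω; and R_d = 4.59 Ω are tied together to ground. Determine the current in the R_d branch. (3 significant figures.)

Parallel bank: R_p = 1/(1/1.58 + 1/14.2 + 1/3.05 + 1/4.59) = 0.8006 Ω.
V_A by voltage divider: V_A = 20.7 × 0.8006/(25.9 + 0.8006) = 0.6207 mV.
I(R_d) = V_A / R_d = 0.6207/4.59 = 0.1352 mA.

I ≈ 0.135 mA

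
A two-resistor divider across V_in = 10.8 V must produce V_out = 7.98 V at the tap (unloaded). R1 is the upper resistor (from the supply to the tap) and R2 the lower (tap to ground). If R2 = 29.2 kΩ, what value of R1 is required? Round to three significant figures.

Required fraction k = V_out/V_in = 0.7389.
So R1 = R2 · (V_in/V_out − 1) = 29.2 × (10.8/7.98 − 1) = 29.2 × 0.3534 = 10.32 kΩ.

R1 ≈ 10.3 kΩ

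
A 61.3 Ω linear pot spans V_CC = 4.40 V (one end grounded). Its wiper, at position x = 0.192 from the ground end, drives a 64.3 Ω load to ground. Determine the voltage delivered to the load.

Lower segment x·R_p = 11.77 Ω; upper segment (1−x)·R_p = 49.53 Ω.
R_L loads the lower segment: effective lower R = 9.949 Ω.
Then V_out = V_CC · 9.949/(49.53 + 9.949) = 0.7360 V.
(Unloaded: V_out = x·V_CC = 0.845 V.)

V_out ≈ 0.736 V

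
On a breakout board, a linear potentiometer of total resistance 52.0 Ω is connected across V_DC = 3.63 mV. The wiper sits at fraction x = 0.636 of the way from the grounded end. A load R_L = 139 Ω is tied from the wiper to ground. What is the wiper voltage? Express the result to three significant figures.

V_out ≈ 2.12 mV

The pot divides into 18.93 Ω above the wiper and 33.07 Ω below.
Lower segment in parallel with the load: 33.07 ‖ 139 = 26.72 Ω.
Loaded-divider output: V_out = 3.63 × 0.5853 = 2.125 mV.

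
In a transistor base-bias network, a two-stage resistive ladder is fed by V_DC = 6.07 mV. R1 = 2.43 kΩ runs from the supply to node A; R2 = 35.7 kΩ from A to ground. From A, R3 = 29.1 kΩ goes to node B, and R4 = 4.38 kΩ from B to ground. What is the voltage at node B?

Looking into the second stage from A: R3 + R4 = 33.48 kΩ appears in parallel with R2.
R2 ‖ (R3+R4) = 17.28 kΩ.
So V_A = 6.07 × 0.8767 = 5.322 mV.
V_B = V_A × 0.1308 = 0.6962 mV.

V_B ≈ 0.696 mV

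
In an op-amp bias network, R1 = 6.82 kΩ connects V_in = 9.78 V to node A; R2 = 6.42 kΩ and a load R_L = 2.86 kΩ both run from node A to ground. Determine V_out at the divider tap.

R2 ‖ R_L = (6.42 × 2.86)/(6.42 + 2.86) = 1.979 kΩ.
Now apply the divider: V_out = 9.78 × 0.2249 = 2.199 V.
(Unloaded it would be 4.74 V; the load pulls it down.)

V_out ≈ 2.20 V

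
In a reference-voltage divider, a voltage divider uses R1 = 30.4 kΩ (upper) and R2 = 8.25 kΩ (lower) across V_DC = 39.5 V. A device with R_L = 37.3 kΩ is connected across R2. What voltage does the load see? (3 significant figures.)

V_out ≈ 7.18 V

R2 ‖ R_L = (8.25 × 37.3)/(8.25 + 37.3) = 6.756 kΩ.
Now apply the divider: V_out = 39.5 × 0.1818 = 7.182 V.
(Unloaded it would be 8.43 V; the load pulls it down.)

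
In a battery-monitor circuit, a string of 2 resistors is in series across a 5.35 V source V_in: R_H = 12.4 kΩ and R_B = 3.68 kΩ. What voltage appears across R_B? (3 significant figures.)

Total series resistance ΣR = 12.4 + 3.68 = 16.08 kΩ.
V = V_in · R/ΣR = 5.35 × 0.2289 = 1.224 V.

V ≈ 1.22 V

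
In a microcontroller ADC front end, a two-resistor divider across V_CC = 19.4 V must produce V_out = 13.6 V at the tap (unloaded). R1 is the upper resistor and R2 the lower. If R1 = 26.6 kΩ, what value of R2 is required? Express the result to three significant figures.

R2 ≈ 62.4 kΩ

The divider ratio is R2/(R1+R2) = 13.6/19.4 = 0.7010.
So R2 = R1 · V_out/(V_CC − V_out) = 26.6 × 13.6/(19.4 − 13.6) = 26.6 × 2.345 = 62.37 kΩ.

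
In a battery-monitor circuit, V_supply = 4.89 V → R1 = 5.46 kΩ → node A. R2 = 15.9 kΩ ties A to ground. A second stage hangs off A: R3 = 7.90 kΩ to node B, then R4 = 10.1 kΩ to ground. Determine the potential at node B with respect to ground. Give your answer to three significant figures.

V_B ≈ 1.67 V

Looking into the second stage from A: R3 + R4 = 18.00 kΩ appears in parallel with R2.
Effective lower resistance at A: R2 ‖ 18.00 = 8.442 kΩ.
First divider: V_A = V_supply · 8.442/(5.46 + 8.442) = 2.970 V.
V_B = V_A × 0.5611 = 1.666 V.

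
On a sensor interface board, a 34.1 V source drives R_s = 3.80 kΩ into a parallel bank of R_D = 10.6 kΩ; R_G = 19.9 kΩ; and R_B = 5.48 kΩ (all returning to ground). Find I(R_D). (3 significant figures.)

I ≈ 1.43 mA

Combine the parallel branches: R_p = (1/10.6 + 1/19.9 + 1/5.48)⁻¹ = 3.057 kΩ.
V_A by voltage divider: V_A = 34.1 × 3.057/(3.80 + 3.057) = 15.20 V.
I(R_D) = V_A / R_D = 15.20/10.6 = 1.434 mA.
(Check via current divider: I_total = 4.973 mA; share G_k/ΣG = 0.2884 → same result.)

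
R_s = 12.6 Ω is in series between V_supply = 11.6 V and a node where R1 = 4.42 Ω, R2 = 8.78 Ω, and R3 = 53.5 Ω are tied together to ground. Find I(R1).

Equivalent of the parallel group: R_p = 2.787 Ω.
V_A by voltage divider: V_A = 11.6 × 2.787/(12.6 + 2.787) = 2.101 V.
I(R1) = V_A / R1 = 2.101/4.42 = 0.4753 A.

I ≈ 0.475 A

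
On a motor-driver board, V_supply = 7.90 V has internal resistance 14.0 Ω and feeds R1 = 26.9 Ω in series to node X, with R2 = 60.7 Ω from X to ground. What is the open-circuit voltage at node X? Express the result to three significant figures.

R1' = 14.0 + 26.9 = 40.90 Ω (source resistance + R1).
V_th is the unloaded tap voltage: V_supply · R2/(R1'+R2) = 7.90 × 0.5974 = 4.720 V.

V_th ≈ 4.72 V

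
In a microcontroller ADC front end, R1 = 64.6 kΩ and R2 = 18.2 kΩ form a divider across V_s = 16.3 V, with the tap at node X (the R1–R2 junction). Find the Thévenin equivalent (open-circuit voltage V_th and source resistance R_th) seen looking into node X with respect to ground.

V_th ≈ 3.58 V, R_th ≈ 14.2 kΩ

With X open, the divider is unloaded: V_th = 16.3 × 18.2/82.80 = 3.583 V.
With V_s suppressed (replaced by a short), R_th = R1 ‖ R2 = (64.60 × 18.2)/(64.60 + 18.2) = 14.20 kΩ.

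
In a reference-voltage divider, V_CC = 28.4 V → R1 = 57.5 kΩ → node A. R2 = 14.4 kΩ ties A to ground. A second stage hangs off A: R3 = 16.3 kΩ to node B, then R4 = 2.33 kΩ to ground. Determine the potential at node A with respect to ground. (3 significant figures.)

Looking into the second stage from A: R3 + R4 = 18.63 kΩ appears in parallel with R2.
Effective lower resistance at A: R2 ‖ 18.63 = 8.122 kΩ.
First divider: V_A = V_CC · 8.122/(57.5 + 8.122) = 3.515 V.

V_A ≈ 3.52 V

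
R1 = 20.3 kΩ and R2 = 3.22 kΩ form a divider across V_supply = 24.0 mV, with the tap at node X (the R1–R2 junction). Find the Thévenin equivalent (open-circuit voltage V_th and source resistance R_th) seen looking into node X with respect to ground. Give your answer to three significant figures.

Open-circuit (no load on X): V_th = V_supply · R2/(R1 + R2) = 24.0 × 3.22/(20.30 + 3.22) = 3.286 mV.
With V_supply suppressed (replaced by a short), R_th = R1 ‖ R2 = (20.30 × 3.22)/(20.30 + 3.22) = 2.779 kΩ.

V_th ≈ 3.29 mV, R_th ≈ 2.78 kΩ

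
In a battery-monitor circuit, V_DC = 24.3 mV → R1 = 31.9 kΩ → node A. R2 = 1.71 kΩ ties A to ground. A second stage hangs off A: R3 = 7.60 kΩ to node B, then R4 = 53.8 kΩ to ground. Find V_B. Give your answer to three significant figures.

The second stage (R3 + R4 = 61.40 kΩ) loads node A in parallel with R2.
Effective lower resistance at A: R2 ‖ 61.40 = 1.664 kΩ.
V_A = 24.3 × 1.664/(31.9 + 1.664) = 1.204 mV.
Stage 2 is unloaded, so V_B = V_A · R4/(R3+R4) = 1.204 × 53.8/61.40 = 1.055 mV.

V_B ≈ 1.06 mV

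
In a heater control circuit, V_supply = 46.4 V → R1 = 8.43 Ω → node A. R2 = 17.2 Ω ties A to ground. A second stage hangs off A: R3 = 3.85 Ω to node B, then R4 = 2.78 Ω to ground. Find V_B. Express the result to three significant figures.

V_B ≈ 7.05 V

Node A sees R2 in parallel with the series input of stage 2, R3 + R4 = 6.630 Ω.
R2 ‖ (R3+R4) = 4.785 Ω.
V_A = 46.4 × 4.785/(8.43 + 4.785) = 16.80 V.
Stage 2 is unloaded, so V_B = V_A · R4/(R3+R4) = 16.80 × 2.78/6.630 = 7.045 V.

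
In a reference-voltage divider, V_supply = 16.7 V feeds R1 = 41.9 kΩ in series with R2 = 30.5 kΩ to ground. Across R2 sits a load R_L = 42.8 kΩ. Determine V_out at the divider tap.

First combine the lower leg with the load: R2 ‖ R_L = 17.81 kΩ.
Voltage divider with the loaded lower leg: V_out = 16.7 × 17.81/(41.9 + 17.81) = 16.7 × 0.2983 = 4.981 V.

V_out ≈ 4.98 V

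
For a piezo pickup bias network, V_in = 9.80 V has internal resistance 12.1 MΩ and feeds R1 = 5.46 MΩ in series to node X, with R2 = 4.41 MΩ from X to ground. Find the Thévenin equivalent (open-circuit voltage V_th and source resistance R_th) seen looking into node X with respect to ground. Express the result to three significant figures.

R1' = 12.1 + 5.46 = 17.56 MΩ (source resistance + R1).
Open-circuit (no load on X): V_th = V_in · R2/(R1' + R2) = 9.80 × 4.41/(17.56 + 4.41) = 1.967 V.
Zeroing V_in shorts the top of R1' to ground, so R_th = R1' ‖ R2 = 3.525 MΩ.

V_th ≈ 1.97 V, R_th ≈ 3.52 MΩ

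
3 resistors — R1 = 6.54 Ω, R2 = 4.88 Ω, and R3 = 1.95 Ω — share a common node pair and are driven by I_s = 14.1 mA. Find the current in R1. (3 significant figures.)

Conductances: ΣG = 1/6.54 + 1/4.88 + 1/1.95 = 0.8706 (1/Ω).
R1 takes the fraction G_k/ΣG = 0.1529/0.8706 = 0.1756, so I = 14.1 × 0.1756 = 2.476 mA.

I ≈ 2.48 mA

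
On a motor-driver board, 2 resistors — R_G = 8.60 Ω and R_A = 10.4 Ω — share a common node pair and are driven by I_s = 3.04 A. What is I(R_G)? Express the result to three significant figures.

For two parallel branches, I_k = I_s · (other R)/(sum of R).
So I = 3.04 × 10.4/19.00 = 1.664 A.

I ≈ 1.66 A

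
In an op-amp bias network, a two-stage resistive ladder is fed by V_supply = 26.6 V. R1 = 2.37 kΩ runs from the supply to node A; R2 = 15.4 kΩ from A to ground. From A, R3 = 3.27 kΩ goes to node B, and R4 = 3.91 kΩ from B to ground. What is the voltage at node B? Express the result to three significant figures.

Node A sees R2 in parallel with the series input of stage 2, R3 + R4 = 7.180 kΩ.
R2 ‖ (R3+R4) = 4.897 kΩ.
V_A = 26.6 × 4.897/(2.37 + 4.897) = 17.92 V.
Stage 2 is unloaded, so V_B = V_A · R4/(R3+R4) = 17.92 × 3.91/7.180 = 9.761 V.

V_B ≈ 9.76 V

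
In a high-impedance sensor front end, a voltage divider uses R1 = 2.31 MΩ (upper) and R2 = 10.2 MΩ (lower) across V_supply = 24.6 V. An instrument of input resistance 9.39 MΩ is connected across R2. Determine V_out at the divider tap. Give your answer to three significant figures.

The load sits in parallel with R2, giving an effective lower resistance R2' = R2·R_L/(R2+R_L) = 4.889 MΩ.
Now apply the divider: V_out = 24.6 × 0.6791 = 16.71 V.

V_out ≈ 16.7 V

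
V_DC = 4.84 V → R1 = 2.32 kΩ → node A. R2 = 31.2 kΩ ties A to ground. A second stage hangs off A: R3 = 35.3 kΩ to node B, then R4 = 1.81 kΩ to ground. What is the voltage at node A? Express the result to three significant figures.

V_A ≈ 4.26 V

Looking into the second stage from A: R3 + R4 = 37.11 kΩ appears in parallel with R2.
R2 ‖ (R3+R4) = 16.95 kΩ.
First divider: V_A = V_DC · 16.95/(2.32 + 16.95) = 4.257 V.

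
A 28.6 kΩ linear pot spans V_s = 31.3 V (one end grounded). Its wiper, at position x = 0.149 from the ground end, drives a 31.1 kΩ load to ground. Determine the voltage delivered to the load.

Split the track: R_lower = x·R_p = 4.261 kΩ, R_upper = (1−x)·R_p = 24.34 kΩ.
Lower segment in parallel with the load: 4.261 ‖ 31.1 = 3.748 kΩ.
V_out = 31.3 × 3.748/(24.34 + 3.748) = 4.177 V.
(Unloaded: V_out = x·V_s = 4.66 V.)

V_out ≈ 4.18 V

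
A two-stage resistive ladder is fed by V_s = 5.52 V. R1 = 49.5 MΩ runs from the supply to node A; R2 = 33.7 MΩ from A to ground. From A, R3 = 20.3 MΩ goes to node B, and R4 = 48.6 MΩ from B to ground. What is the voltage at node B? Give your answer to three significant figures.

V_B ≈ 1.22 V

Looking into the second stage from A: R3 + R4 = 68.90 MΩ appears in parallel with R2.
R2 ‖ (R3+R4) = 22.63 MΩ.
V_A = 5.52 × 22.63/(49.5 + 22.63) = 1.732 V.
V_B = V_A × 0.7054 = 1.222 V.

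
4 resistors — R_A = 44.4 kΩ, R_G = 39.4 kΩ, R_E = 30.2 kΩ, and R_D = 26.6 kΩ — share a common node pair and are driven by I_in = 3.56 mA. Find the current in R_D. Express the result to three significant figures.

I ≈ 1.13 mA

Conductances: ΣG = 1/44.4 + 1/39.4 + 1/30.2 + 1/26.6 = 0.1186 (1/kΩ).
R_D takes the fraction G_k/ΣG = 0.03759/0.1186 = 0.3170, so I = 3.56 × 0.3170 = 1.128 mA.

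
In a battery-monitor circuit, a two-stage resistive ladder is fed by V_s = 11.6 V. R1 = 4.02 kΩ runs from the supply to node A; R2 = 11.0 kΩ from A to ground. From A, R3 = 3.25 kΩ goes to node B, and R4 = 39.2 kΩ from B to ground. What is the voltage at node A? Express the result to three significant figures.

V_A ≈ 7.94 V

Node A sees R2 in parallel with the series input of stage 2, R3 + R4 = 42.45 kΩ.
R2 ‖ (R3+R4) = 8.736 kΩ.
So V_A = 11.6 × 0.6849 = 7.944 V.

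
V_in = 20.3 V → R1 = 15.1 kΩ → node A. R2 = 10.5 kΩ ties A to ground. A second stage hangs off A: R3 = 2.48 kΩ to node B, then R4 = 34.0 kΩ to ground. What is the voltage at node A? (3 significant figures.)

Node A sees R2 in parallel with the series input of stage 2, R3 + R4 = 36.48 kΩ.
R2 ‖ (R3+R4) = 8.153 kΩ.
First divider: V_A = V_in · 8.153/(15.1 + 8.153) = 7.118 V.

V_A ≈ 7.12 V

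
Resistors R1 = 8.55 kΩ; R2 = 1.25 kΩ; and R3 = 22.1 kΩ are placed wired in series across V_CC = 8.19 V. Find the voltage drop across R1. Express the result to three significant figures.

Series total: ΣR = 8.55 + 1.25 + 22.1 = 31.90 kΩ.
V = V_CC · R/ΣR = 8.19 × 0.2680 = 2.195 V.

V ≈ 2.20 V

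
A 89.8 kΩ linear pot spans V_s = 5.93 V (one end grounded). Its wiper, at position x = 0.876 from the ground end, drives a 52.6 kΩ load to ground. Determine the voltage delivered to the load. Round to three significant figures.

The pot divides into 11.14 kΩ above the wiper and 78.66 kΩ below.
(x·R_p) ‖ R_L = 31.52 kΩ.
Loaded-divider output: V_out = 5.93 × 0.7390 = 4.382 V.
(Unloaded: V_out = x·V_s = 5.19 V.)

V_out ≈ 4.38 V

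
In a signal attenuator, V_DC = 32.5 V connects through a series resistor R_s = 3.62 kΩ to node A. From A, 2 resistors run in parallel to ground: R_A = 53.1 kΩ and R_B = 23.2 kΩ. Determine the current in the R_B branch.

Parallel bank: R_p = 1/(1/53.1 + 1/23.2) = 16.15 kΩ.
V_A = 32.5 × 16.15/19.77 = 26.55 V.
I(R_B) = V_A / R_B = 26.55/23.2 = 1.144 mA.

I ≈ 1.14 mA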